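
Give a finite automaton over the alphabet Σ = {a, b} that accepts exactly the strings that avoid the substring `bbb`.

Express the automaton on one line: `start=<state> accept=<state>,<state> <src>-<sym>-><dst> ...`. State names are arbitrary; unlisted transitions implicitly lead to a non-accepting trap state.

Track partial matches of the forbidden pattern `bbb`. State q3 is a dead state reached once `bbb` has occurred; every other state accepts. q0 means no part of `bbb` is currently matched.
A 4-state machine:
        a   b  
>* q0   q0  q1 
 * q1   q0  q2 
 * q2   q0  q3 
   q3   q3  q3 
(> = start, * = accepting)

start=q0 accept=q0,q1,q2 q0-a->q0 q0-b->q1 q1-a->q0 q1-b->q2 q2-a->q0 q2-b->q3 q3-a->q3 q3-b->q3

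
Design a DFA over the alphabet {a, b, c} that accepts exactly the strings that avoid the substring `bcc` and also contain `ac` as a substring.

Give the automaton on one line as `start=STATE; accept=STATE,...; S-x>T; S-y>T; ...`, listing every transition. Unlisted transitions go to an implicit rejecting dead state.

start=q0; accept=q3,q5,q7; q0-a>q1; q0-b>q2; q0-c>q0; q1-a>q1; q1-b>q2; q1-c>q3; q2-a>q1; q2-b>q2; q2-c>q4; q3-a>q3; q3-b>q5; q3-c>q3; q4-a>q1; q4-b>q2; q4-c>q6; q5-a>q3; q5-b>q5; q5-c>q7; q6-a>q6; q6-b>q6; q6-c>q6; q7-a>q3; q7-b>q5; q7-c>q6

Handle the two conditions separately and then intersect. The first has 4 states tracking partial matches of the forbidden pattern `bcc`; the second has 3 states tracking whether and how much of `ac` has been seen. A product state is a pair (one from each), accepting exactly when both do. Minimizing collapses redundant product states.
An 8-state machine:
        a   b   c  
>  q0   q1  q2  q0 
   q1   q1  q2  q3 
   q2   q1  q2  q4 
 * q3   q3  q5  q3 
   q4   q1  q2  q6 
 * q5   q3  q5  q7 
   q6   q6  q6  q6 
 * q7   q3  q5  q6 
(> = start, * = accepting)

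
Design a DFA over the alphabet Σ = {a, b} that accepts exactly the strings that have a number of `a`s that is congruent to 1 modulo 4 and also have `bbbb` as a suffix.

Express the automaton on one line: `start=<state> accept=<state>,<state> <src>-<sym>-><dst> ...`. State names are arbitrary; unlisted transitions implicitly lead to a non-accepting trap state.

start=s0 accept=s7 s0-a->s1 s0-b->s0 s1-a->s2 s1-b->s3 s2-a->s4 s2-b->s2 s3-a->s2 s3-b->s5 s4-a->s0 s4-b->s4 s5-a->s2 s5-b->s6 s6-a->s2 s6-b->s7 s7-a->s2 s7-b->s7

Run two small machines in parallel and take their product. One (4 states) tracks the count of `a`s modulo 4; the other (5 states) tracks how much of the suffix `bbbb` has currently been matched. Each combined state is a pair, one component from each; accept when both components accept. Minimizing collapses redundant product states.
        a   b  
>  s0   s1  s0 
   s1   s2  s3 
   s2   s4  s2 
   s3   s2  s5 
   s4   s0  s4 
   s5   s2  s6 
   s6   s2  s7 
 * s7   s2  s7 
(> = start, * = accepting)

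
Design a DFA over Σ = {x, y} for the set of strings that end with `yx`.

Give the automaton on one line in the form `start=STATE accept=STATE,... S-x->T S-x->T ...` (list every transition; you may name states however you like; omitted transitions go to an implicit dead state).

Remember how much of `yx` the current input suffix matches. State S0 means no match yet; S1 means the last symbol is `y`; S2 means the last 2 symbols are `yx`. Only S2 accepts. On a mismatch, fall back to the longest proper suffix that is still a prefix of `yx`.
        x   y  
>  S0   S0  S1 
   S1   S2  S1 
 * S2   S0  S1 
(> = start, * = accepting)

start=S0 accept=S2 S0-x->S0 S0-y->S1 S1-x->S2 S1-y->S1 S2-x->S0 S2-y->S1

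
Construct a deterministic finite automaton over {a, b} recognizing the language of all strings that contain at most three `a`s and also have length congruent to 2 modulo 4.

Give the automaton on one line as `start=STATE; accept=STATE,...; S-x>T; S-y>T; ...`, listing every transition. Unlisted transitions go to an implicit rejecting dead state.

Build one automaton per condition and run them in lockstep. One (5 states) tracks the count of `a`s, saturating at 4; the other (4 states) tracks the input length modulo 4. Each combined state is a pair, one component from each; accept when both components accept.
A 20-state machine:
          a    b  
>  S0     S1   S2 
   S1     S3   S4 
   S2     S4   S5 
 * S3     S6   S7 
 * S4     S7   S8 
 * S5     S8   S9 
   S6    S10  S11 
   S7    S11  S12 
   S8    S12  S13 
   S9    S13   S0 
   S10   S14  S14 
   S11   S14  S15 
   S12   S15  S16 
   S13   S16   S1 
   S14   S17  S17 
   S15   S17  S18 
   S16   S18   S3 
   S17   S19  S19 
 * S18   S19   S6 
   S19   S10  S10 
(> = start, * = accepting)

start=S0; accept=S3,S4,S5,S18; S0-a>S1; S0-b>S2; S1-a>S3; S1-b>S4; S2-a>S4; S2-b>S5; S3-a>S6; S3-b>S7; S4-a>S7; S4-b>S8; S5-a>S8; S5-b>S9; S6-a>S10; S6-b>S11; S7-a>S11; S7-b>S12; S8-a>S12; S8-b>S13; S9-a>S13; S9-b>S0; S10-a>S14; S10-b>S14; S11-a>S14; S11-b>S15; S12-a>S15; S12-b>S16; S13-a>S16; S13-b>S1; S14-a>S17; S14-b>S17; S15-a>S17; S15-b>S18; S16-a>S18; S16-b>S3; S17-a>S19; S17-b>S19; S18-a>S19; S18-b>S6; S19-a>S10; S19-b>S10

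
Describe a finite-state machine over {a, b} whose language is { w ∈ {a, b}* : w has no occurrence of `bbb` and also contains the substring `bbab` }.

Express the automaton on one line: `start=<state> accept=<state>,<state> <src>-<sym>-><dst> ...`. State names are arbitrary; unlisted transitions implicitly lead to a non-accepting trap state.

Handle the two conditions separately and then intersect. One (4 states) tracks partial matches of the forbidden pattern `bbb`; the other (5 states) tracks whether and how much of `bbab` has been seen. Each combined state is a pair, one component from each; accept when both components accept.
A 12-state machine:
          a    b  
>  S0     S0   S1 
   S1     S0   S2 
   S2     S3   S4 
   S3     S0   S5 
   S4     S6   S4 
 * S5     S7   S8 
   S6     S9  S10 
 * S7     S7   S5 
 * S8     S7  S10 
   S9     S9  S11 
   S10   S10  S10 
   S11    S9   S4 
(> = start, * = accepting)

start=S0 accept=S5,S7,S8 S0-a->S0 S0-b->S1 S1-a->S0 S1-b->S2 S2-a->S3 S2-b->S4 S3-a->S0 S3-b->S5 S4-a->S6 S4-b->S4 S5-a->S7 S5-b->S8 S6-a->S9 S6-b->S10 S7-a->S7 S7-b->S5 S8-a->S7 S8-b->S10 S9-a->S9 S9-b->S11 S10-a->S10 S10-b->S10 S11-a->S9 S11-b->S4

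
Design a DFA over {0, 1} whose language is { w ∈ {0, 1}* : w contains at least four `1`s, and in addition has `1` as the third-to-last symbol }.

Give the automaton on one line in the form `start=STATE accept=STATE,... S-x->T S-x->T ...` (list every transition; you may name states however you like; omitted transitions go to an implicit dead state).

Build one automaton per condition and run them in lockstep. One (6 states) tracks the count of `1`s, saturating at 5; the other (15 states) tracks the last 3 symbols read. Each combined state is a pair, one component from each; accept when both components accept. Equivalent product states are then merged.
With 15 states:
          0    1  
>  s0     s0   s1 
   s1     s1   s2 
   s2     s3   s4 
   s3     s3   s5 
   s4     s6   s7 
   s5     s6   s8 
   s6     s9  s10 
 * s7    s11   s7 
   s8    s11   s7 
   s9     s9  s12 
 * s10   s13   s8 
 * s11   s14  s10 
   s12   s13   s8 
   s13   s14  s10 
 * s14    s9  s12 
(> = start, * = accepting)

start=s0 accept=s7,s10,s11,s14 s0-0->s0 s0-1->s1 s1-0->s1 s1-1->s2 s2-0->s3 s2-1->s4 s3-0->s3 s3-1->s5 s4-0->s6 s4-1->s7 s5-0->s6 s5-1->s8 s6-0->s9 s6-1->s10 s7-0->s11 s7-1->s7 s8-0->s11 s8-1->s7 s9-0->s9 s9-1->s12 s10-0->s13 s10-1->s8 s11-0->s14 s11-1->s10 s12-0->s13 s12-1->s8 s13-0->s14 s13-1->s10 s14-0->s9 s14-1->s12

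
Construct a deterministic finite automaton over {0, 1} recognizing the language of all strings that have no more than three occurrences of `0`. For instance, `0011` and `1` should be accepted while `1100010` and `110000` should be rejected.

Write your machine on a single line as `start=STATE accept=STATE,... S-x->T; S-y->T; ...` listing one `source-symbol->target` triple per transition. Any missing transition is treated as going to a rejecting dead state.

start=q0; accept=q0,q1,q2,q3; q0-0->q1; q0-1->q0; q1-0->q2; q1-1->q1; q2-0->q3; q2-1->q2; q3-0->q4; q3-1->q3; q4-0->q4; q4-1->q4

Count `0`s, saturating at 4: states q0 through q3 mean 0 through 3 `0`s seen; q4 means more than 3. Each `0` increments (capped at q4); other symbols loop. Accept from {q0, q1, q2, q3}.
5 states suffice.
        0   1  
>* q0   q1  q0 
 * q1   q2  q1 
 * q2   q3  q2 
 * q3   q4  q3 
   q4   q4  q4 
(> = start, * = accepting)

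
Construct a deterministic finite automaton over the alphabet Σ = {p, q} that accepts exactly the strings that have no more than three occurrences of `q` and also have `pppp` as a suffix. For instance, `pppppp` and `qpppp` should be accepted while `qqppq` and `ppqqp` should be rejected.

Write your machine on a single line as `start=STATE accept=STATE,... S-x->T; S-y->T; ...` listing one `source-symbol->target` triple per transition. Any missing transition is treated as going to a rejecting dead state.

start=S0; accept=S10,S15,S18,S20; S0-p->S1; S0-q->S2; S1-p->S3; S1-q->S2; S2-p->S4; S2-q->S5; S3-p->S6; S3-q->S2; S4-p->S7; S4-q->S5; S5-p->S8; S5-q->S9; S6-p->S10; S6-q->S2; S7-p->S11; S7-q->S5; S8-p->S12; S8-q->S9; S9-p->S13; S9-q->S14; S10-p->S10; S10-q->S2; S11-p->S15; S11-q->S5; S12-p->S16; S12-q->S9; S13-p->S17; S13-q->S14; S14-p->S14; S14-q->S14; S15-p->S15; S15-q->S5; S16-p->S18; S16-q->S9; S17-p->S19; S17-q->S14; S18-p->S18; S18-q->S9; S19-p->S20; S19-q->S14; S20-p->S20; S20-q->S14

Build one automaton per condition and run them in lockstep. One (5 states) tracks the count of `q`s, saturating at 4; the other (5 states) tracks how much of the suffix `pppp` has currently been matched. Each combined state is a pair, one component from each; accept when both components accept. After merging equivalent states the machine shrinks.
          p    q  
>  S0     S1   S2 
   S1     S3   S2 
   S2     S4   S5 
   S3     S6   S2 
   S4     S7   S5 
   S5     S8   S9 
   S6    S10   S2 
   S7    S11   S5 
   S8    S12   S9 
   S9    S13  S14 
 * S10   S10   S2 
   S11   S15   S5 
   S12   S16   S9 
   S13   S17  S14 
   S14   S14  S14 
 * S15   S15   S5 
   S16   S18   S9 
   S17   S19  S14 
 * S18   S18   S9 
   S19   S20  S14 
 * S20   S20  S14 
(> = start, * = accepting)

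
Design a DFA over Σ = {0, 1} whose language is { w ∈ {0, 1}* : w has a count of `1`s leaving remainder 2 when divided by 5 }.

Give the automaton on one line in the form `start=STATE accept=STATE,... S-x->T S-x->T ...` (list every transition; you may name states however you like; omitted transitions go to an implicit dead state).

The only thing that matters is how many `1`s have appeared, reduced mod 5. Use one state per residue: q0 for 0, …, q4 for 4. Reading `1` moves to the next residue; anything else stays put. q2 is accepting.
A 5-state machine:
        0   1  
>  q0   q0  q1 
   q1   q1  q2 
 * q2   q2  q3 
   q3   q3  q4 
   q4   q4  q0 
(> = start, * = accepting)

start=q0 accept=q2 q0-0->q0 q0-1->q1 q1-0->q1 q1-1->q2 q2-0->q2 q2-1->q3 q3-0->q3 q3-1->q4 q4-0->q4 q4-1->q0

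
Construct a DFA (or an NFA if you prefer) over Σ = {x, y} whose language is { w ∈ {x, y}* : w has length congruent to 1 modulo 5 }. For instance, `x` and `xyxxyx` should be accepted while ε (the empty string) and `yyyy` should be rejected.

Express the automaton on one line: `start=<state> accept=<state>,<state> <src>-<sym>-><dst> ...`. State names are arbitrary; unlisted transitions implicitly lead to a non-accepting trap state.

start=S0 accept=S1 S0-x->S1 S0-y->S1 S1-x->S2 S1-y->S2 S2-x->S3 S2-y->S3 S3-x->S4 S3-y->S4 S4-x->S0 S4-y->S0

Count input length modulo 5: every symbol advances one step around the cycle S0 → S1 → S2 → S3 → S4 → S0. Accept at S1.
        x   y  
>  S0   S1  S1 
 * S1   S2  S2 
   S2   S3  S3 
   S3   S4  S4 
   S4   S0  S0 
(> = start, * = accepting)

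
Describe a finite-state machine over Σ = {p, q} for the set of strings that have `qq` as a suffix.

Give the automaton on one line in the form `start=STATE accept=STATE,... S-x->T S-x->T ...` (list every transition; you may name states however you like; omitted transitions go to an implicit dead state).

Let each state record the length of the longest suffix of the input read so far that is also a prefix of `qq`. s1 means the last symbol is `q`; s2 means the last 2 symbols are `qq`. Accept only at s2, where the string currently ends in `qq`.
3 states suffice.
        p   q  
>  s0   s0  s1 
   s1   s0  s2 
 * s2   s0  s2 
(> = start, * = accepting)

start=s0 accept=s2 s0-p->s0 s0-q->s1 s1-p->s0 s1-q->s2 s2-p->s0 s2-q->s2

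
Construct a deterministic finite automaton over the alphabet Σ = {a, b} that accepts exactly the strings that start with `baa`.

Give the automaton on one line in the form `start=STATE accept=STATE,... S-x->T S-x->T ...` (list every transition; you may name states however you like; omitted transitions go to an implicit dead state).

Check the first 3 symbols one by one: q0 through q2 record how many have matched `baa` so far; any wrong symbol goes to the dead state q4. After all 3 match we enter the accepting sink q3.
With 5 states:
        a   b  
>  q0   q4  q1 
   q1   q2  q4 
   q2   q3  q4 
 * q3   q3  q3 
   q4   q4  q4 
(> = start, * = accepting)

start=q0 accept=q3 q0-a->q4 q0-b->q1 q1-a->q2 q1-b->q4 q2-a->q3 q2-b->q4 q3-a->q3 q3-b->q3 q4-a->q4 q4-b->q4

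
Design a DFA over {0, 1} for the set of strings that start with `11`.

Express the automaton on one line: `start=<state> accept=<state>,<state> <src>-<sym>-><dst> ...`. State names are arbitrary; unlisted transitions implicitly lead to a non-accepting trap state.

Walk along `11` while the input agrees: from q0 take `1` to q1, and so on. Any deviation drops to the rejecting sink q3. Once q2 is reached the prefix is confirmed and every continuation is accepted.
A 4-state machine:
        0   1  
>  q0   q3  q1 
   q1   q3  q2 
 * q2   q2  q2 
   q3   q3  q3 
(> = start, * = accepting)

start=q0 accept=q2 q0-0->q3 q0-1->q1 q1-0->q3 q1-1->q2 q2-0->q2 q2-1->q2 q3-0->q3 q3-1->q3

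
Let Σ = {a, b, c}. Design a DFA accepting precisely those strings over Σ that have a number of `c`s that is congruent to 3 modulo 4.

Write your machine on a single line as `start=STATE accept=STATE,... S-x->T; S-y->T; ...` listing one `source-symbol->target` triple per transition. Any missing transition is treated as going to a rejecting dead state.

start=s0; accept=s3; s0-a->s0; s0-b->s0; s0-c->s1; s1-a->s1; s1-b->s1; s1-c->s2; s2-a->s2; s2-b->s2; s2-c->s3; s3-a->s3; s3-b->s3; s3-c->s0

The only thing that matters is how many `c`s have appeared, reduced mod 4. Use one state per residue: s0 for 0, …, s3 for 3. Reading `c` moves to the next residue; anything else stays put. s3 is accepting.
A 4-state machine:
        a   b   c  
>  s0   s0  s0  s1 
   s1   s1  s1  s2 
   s2   s2  s2  s3 
 * s3   s3  s3  s0 
(> = start, * = accepting)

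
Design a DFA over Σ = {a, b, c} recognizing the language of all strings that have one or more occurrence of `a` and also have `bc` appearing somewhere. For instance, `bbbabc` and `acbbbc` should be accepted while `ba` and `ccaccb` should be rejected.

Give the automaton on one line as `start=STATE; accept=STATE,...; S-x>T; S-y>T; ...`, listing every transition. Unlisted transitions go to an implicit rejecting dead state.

start=q0; accept=q7,q8; q0-a>q1; q0-b>q2; q0-c>q0; q1-a>q3; q1-b>q4; q1-c>q1; q2-a>q1; q2-b>q2; q2-c>q5; q3-a>q3; q3-b>q6; q3-c>q3; q4-a>q3; q4-b>q4; q4-c>q7; q5-a>q7; q5-b>q5; q5-c>q5; q6-a>q3; q6-b>q6; q6-c>q8; q7-a>q8; q7-b>q7; q7-c>q7; q8-a>q8; q8-b>q8; q8-c>q8

Handle the two conditions separately and then intersect. One (3 states) tracks the count of `a`s, saturating at 2; the other (3 states) tracks whether and how much of `bc` has been seen. Each combined state is a pair, one component from each; accept when both components accept.
9 states suffice.
        a   b   c  
>  q0   q1  q2  q0 
   q1   q3  q4  q1 
   q2   q1  q2  q5 
   q3   q3  q6  q3 
   q4   q3  q4  q7 
   q5   q7  q5  q5 
   q6   q3  q6  q8 
 * q7   q8  q7  q7 
 * q8   q8  q8  q8 
(> = start, * = accepting)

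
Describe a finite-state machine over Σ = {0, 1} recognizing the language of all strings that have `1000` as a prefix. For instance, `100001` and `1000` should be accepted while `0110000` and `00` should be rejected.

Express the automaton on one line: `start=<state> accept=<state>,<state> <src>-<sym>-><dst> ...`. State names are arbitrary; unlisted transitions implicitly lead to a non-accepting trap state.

start=A accept=E A-0->F A-1->B B-0->C B-1->F C-0->D C-1->F D-0->E D-1->F E-0->E E-1->E F-0->F F-1->F

Walk along `1000` while the input agrees: from A take `1` to B, and so on. Any deviation drops to the rejecting sink F. Once E is reached the prefix is confirmed and every continuation is accepted.
A 6-state machine:
       0  1 
>  A   F  B 
   B   C  F 
   C   D  F 
   D   E  F 
 * E   E  E 
   F   F  F 
(> = start, * = accepting)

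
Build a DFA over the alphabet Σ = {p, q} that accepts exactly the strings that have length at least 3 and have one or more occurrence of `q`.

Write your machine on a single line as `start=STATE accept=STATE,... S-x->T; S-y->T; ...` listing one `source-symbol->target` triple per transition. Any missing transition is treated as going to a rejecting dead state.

Handle the two conditions separately and then intersect. The first has 5 states tracking the input length, saturating at 4; the second has 3 states tracking the count of `q`s, saturating at 2. A product state is a pair (one from each), accepting exactly when both do.
A 12-state machine:
          p    q  
>  S0     S1   S2 
   S1     S3   S4 
   S2     S4   S5 
   S3     S6   S7 
   S4     S7   S8 
   S5     S8   S8 
   S6     S9  S10 
 * S7    S10  S11 
 * S8    S11  S11 
   S9     S9  S10 
 * S10   S10  S11 
 * S11   S11  S11 
(> = start, * = accepting)

start=S0; accept=S7,S8,S10,S11; S0-p->S1; S0-q->S2; S1-p->S3; S1-q->S4; S2-p->S4; S2-q->S5; S3-p->S6; S3-q->S7; S4-p->S7; S4-q->S8; S5-p->S8; S5-q->S8; S6-p->S9; S6-q->S10; S7-p->S10; S7-q->S11; S8-p->S11; S8-q->S11; S9-p->S9; S9-q->S10; S10-p->S10; S10-q->S11; S11-p->S11; S11-q->S11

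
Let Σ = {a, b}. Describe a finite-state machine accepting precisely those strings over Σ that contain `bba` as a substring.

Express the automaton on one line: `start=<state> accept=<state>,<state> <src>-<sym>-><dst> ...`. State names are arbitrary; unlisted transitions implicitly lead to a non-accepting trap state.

start=s0 accept=s3 s0-a->s0 s0-b->s1 s1-a->s0 s1-b->s2 s2-a->s3 s2-b->s2 s3-a->s3 s3-b->s3

States s0..s2 record the length of the longest prefix of `bba` that matches the current input suffix. Reaching s3 means `bba` has been seen, and we stay there forever. Accept from s3.
A 4-state machine:
        a   b  
>  s0   s0  s1 
   s1   s0  s2 
   s2   s3  s2 
 * s3   s3  s3 
(> = start, * = accepting)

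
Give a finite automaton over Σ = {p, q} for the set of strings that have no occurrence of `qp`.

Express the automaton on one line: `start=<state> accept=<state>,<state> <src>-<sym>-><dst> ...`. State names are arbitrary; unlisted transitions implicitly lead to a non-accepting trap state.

start=S0 accept=S0,S1 S0-p->S0 S0-q->S1 S1-p->S2 S1-q->S1 S2-p->S2 S2-q->S2

This is the complement of 'contains `qp`'. Use the same substring-matching states — S0 through S2 holding how much of `qp` has just been matched — but flip the accepting set: everything except the trap S2 accepts.
        p   q  
>* S0   S0  S1 
 * S1   S2  S1 
   S2   S2  S2 
(> = start, * = accepting)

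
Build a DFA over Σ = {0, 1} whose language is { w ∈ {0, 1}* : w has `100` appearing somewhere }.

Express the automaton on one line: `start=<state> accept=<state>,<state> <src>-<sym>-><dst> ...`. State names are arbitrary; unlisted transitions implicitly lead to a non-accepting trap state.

start=q0 accept=q3 q0-0->q0 q0-1->q1 q1-0->q2 q1-1->q1 q2-0->q3 q2-1->q1 q3-0->q3 q3-1->q3

States q0..q2 record the length of the longest prefix of `100` that matches the current input suffix. Reaching q3 means `100` has been seen, and we stay there forever. Accept from q3.
A 4-state machine:
        0   1  
>  q0   q0  q1 
   q1   q2  q1 
   q2   q3  q1 
 * q3   q3  q3 
(> = start, * = accepting)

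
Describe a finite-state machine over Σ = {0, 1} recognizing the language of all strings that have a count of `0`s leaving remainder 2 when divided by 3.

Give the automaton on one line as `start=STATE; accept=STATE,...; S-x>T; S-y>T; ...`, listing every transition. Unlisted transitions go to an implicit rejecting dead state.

Keep the running count of `0`s modulo 3: each `0` advances along the cycle S0 → S1 → S2 → S0 while other symbols loop. Accept at S2.
A 3-state machine:
        0   1  
>  S0   S1  S0 
   S1   S2  S1 
 * S2   S0  S2 
(> = start, * = accepting)

start=S0; accept=S2; S0-0>S1; S0-1>S0; S1-0>S2; S1-1>S1; S2-0>S0; S2-1>S2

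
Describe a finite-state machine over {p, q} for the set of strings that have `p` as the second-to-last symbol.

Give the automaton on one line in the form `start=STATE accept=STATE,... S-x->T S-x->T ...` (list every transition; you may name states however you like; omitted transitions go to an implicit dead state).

Because acceptance depends on a position counted from the end, the machine has to buffer the most recent 2 symbols. Make each state the string of the last up-to-2 symbols read; on input `x` shift the window left and append `x`. Accept when the buffered window has length 2 and begins with `p`.
7 states suffice.
       p  q 
>  A   B  C 
   B   D  E 
   C   F  G 
 * D   D  E 
 * E   F  G 
   F   D  E 
   G   F  G 
(> = start, * = accepting)

start=A accept=D,E A-p->B A-q->C B-p->D B-q->E C-p->F C-q->G D-p->D D-q->E E-p->F E-q->G F-p->D F-q->E G-p->F G-q->G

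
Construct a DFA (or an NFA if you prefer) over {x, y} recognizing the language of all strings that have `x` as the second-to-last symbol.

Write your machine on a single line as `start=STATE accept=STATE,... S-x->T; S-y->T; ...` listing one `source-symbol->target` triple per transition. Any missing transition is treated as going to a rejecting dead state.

Because acceptance depends on a position counted from the end, the machine has to buffer the most recent 2 symbols. Make each state the string of the last up-to-2 symbols read; on input `x` shift the window left and append `x`. Accept when the buffered window has length 2 and begins with `x`.
7 states suffice.
        x   y  
>  q0   q1  q2 
   q1   q3  q4 
   q2   q5  q6 
 * q3   q3  q4 
 * q4   q5  q6 
   q5   q3  q4 
   q6   q5  q6 
(> = start, * = accepting)

start=q0; accept=q3,q4; q0-x->q1; q0-y->q2; q1-x->q3; q1-y->q4; q2-x->q5; q2-y->q6; q3-x->q3; q3-y->q4; q4-x->q5; q4-y->q6; q5-x->q3; q5-y->q4; q6-x->q5; q6-y->q6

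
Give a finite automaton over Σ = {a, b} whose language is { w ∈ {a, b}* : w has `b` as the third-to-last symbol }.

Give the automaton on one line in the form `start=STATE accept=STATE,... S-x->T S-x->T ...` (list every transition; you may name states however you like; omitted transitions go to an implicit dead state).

start=S0 accept=S11,S12,S13,S14 S0-a->S1 S0-b->S2 S1-a->S3 S1-b->S4 S2-a->S5 S2-b->S6 S3-a->S7 S3-b->S8 S4-a->S9 S4-b->S10 S5-a->S11 S5-b->S12 S6-a->S13 S6-b->S14 S7-a->S7 S7-b->S8 S8-a->S9 S8-b->S10 S9-a->S11 S9-b->S12 S10-a->S13 S10-b->S14 S11-a->S7 S11-b->S8 S12-a->S9 S12-b->S10 S13-a->S11 S13-b->S12 S14-a->S13 S14-b->S14

Because acceptance depends on a position counted from the end, the machine has to buffer the most recent 3 symbols. Make each state the string of the last up-to-3 symbols read; on input `x` shift the window left and append `x`. Accept when the buffered window has length 3 and begins with `b`.
With 15 states:
          a    b  
>  S0     S1   S2 
   S1     S3   S4 
   S2     S5   S6 
   S3     S7   S8 
   S4     S9  S10 
   S5    S11  S12 
   S6    S13  S14 
   S7     S7   S8 
   S8     S9  S10 
   S9    S11  S12 
   S10   S13  S14 
 * S11    S7   S8 
 * S12    S9  S10 
 * S13   S11  S12 
 * S14   S13  S14 
(> = start, * = accepting)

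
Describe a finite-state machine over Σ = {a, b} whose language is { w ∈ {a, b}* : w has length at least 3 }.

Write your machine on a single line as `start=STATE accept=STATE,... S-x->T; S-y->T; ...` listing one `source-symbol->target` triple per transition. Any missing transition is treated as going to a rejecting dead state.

Count input length up to 4: every symbol moves from s0 toward s4, which means 'more than 3' and absorbs. Accept from {s3, s4}.
A 5-state machine:
        a   b  
>  s0   s1  s1 
   s1   s2  s2 
   s2   s3  s3 
 * s3   s4  s4 
 * s4   s4  s4 
(> = start, * = accepting)

start=s0; accept=s3,s4; s0-a->s1; s0-b->s1; s1-a->s2; s1-b->s2; s2-a->s3; s2-b->s3; s3-a->s4; s3-b->s4; s4-a->s4; s4-b->s4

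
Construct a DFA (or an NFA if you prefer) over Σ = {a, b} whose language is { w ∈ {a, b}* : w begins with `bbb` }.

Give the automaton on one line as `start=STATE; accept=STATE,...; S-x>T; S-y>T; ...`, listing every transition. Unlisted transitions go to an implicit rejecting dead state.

start=S0; accept=S3; S0-a>S4; S0-b>S1; S1-a>S4; S1-b>S2; S2-a>S4; S2-b>S3; S3-a>S3; S3-b>S3; S4-a>S4; S4-b>S4

Check the first 3 symbols one by one: S0 through S2 record how many have matched `bbb` so far; any wrong symbol goes to the dead state S4. After all 3 match we enter the accepting sink S3.
With 5 states:
        a   b  
>  S0   S4  S1 
   S1   S4  S2 
   S2   S4  S3 
 * S3   S3  S3 
   S4   S4  S4 
(> = start, * = accepting)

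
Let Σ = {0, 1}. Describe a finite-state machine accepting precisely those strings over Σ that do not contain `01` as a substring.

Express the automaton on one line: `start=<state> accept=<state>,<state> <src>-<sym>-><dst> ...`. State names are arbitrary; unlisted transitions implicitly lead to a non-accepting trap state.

start=S0 accept=S0,S1 S0-0->S1 S0-1->S0 S1-0->S1 S1-1->S2 S2-0->S2 S2-1->S2

Track partial matches of the forbidden pattern `01`. State S2 is a dead state reached once `01` has occurred; every other state accepts. S0 means no part of `01` is currently matched.
With 3 states:
        0   1  
>* S0   S1  S0 
 * S1   S1  S2 
   S2   S2  S2 
(> = start, * = accepting)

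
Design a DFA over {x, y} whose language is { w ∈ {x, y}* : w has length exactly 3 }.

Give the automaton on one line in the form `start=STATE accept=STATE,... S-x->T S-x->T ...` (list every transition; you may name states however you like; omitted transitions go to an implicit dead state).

Count input length up to 4: every symbol moves from A toward E, which means 'more than 3' and absorbs. Accept from {D}.
5 states suffice.
       x  y 
>  A   B  B 
   B   C  C 
   C   D  D 
 * D   E  E 
   E   E  E 
(> = start, * = accepting)

start=A accept=D A-x->B A-y->B B-x->C B-y->C C-x->D C-y->D D-x->E D-y->E E-x->E E-y->E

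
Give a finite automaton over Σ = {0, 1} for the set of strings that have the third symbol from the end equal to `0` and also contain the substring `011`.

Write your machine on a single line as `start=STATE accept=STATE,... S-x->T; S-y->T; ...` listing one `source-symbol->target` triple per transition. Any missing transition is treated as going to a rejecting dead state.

start=q0; accept=q3,q8,q9,q10; q0-0->q1; q0-1->q0; q1-0->q1; q1-1->q2; q2-0->q1; q2-1->q3; q3-0->q4; q3-1->q5; q4-0->q6; q4-1->q7; q5-0->q4; q5-1->q5; q6-0->q8; q6-1->q9; q7-0->q10; q7-1->q3; q8-0->q8; q8-1->q9; q9-0->q10; q9-1->q3; q10-0->q6; q10-1->q7

Handle the two conditions separately and then intersect. The first has 15 states tracking the last 3 symbols read; the second has 4 states tracking whether and how much of `011` has been seen. A product state is a pair (one from each), accepting exactly when both do. After merging equivalent states the machine shrinks.
An 11-state machine:
          0    1  
>  q0     q1   q0 
   q1     q1   q2 
   q2     q1   q3 
 * q3     q4   q5 
   q4     q6   q7 
   q5     q4   q5 
   q6     q8   q9 
   q7    q10   q3 
 * q8     q8   q9 
 * q9    q10   q3 
 * q10    q6   q7 
(> = start, * = accepting)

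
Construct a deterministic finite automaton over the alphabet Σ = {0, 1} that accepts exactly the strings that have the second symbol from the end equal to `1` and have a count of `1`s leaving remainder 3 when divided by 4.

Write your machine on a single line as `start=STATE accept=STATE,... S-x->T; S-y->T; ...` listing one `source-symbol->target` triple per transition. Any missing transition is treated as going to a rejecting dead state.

start=q0; accept=q4,q6; q0-0->q0; q0-1->q1; q1-0->q1; q1-1->q2; q2-0->q3; q2-1->q4; q3-0->q3; q3-1->q5; q4-0->q6; q4-1->q0; q5-0->q6; q5-1->q0; q6-0->q7; q6-1->q0; q7-0->q7; q7-1->q0

Handle the two conditions separately and then intersect. One (7 states) tracks the last 2 symbols read; the other (4 states) tracks the count of `1`s modulo 4. Each combined state is a pair, one component from each; accept when both components accept. After merging equivalent states the machine shrinks.
With 8 states:
        0   1  
>  q0   q0  q1 
   q1   q1  q2 
   q2   q3  q4 
   q3   q3  q5 
 * q4   q6  q0 
   q5   q6  q0 
 * q6   q7  q0 
   q7   q7  q0 
(> = start, * = accepting)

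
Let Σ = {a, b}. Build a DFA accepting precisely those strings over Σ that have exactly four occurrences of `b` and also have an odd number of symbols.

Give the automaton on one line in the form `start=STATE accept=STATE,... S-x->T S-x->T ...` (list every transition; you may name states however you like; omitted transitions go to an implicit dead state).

Build one automaton per condition and run them in lockstep. The first has 6 states tracking the count of `b`s, saturating at 5; the second has 2 states tracking the input length modulo 2. A product state is a pair (one from each), accepting exactly when both do.
A 12-state machine:
          a    b  
>  q0     q1   q2 
   q1     q0   q3 
   q2     q3   q4 
   q3     q2   q5 
   q4     q5   q6 
   q5     q4   q7 
   q6     q7   q8 
   q7     q6   q9 
   q8     q9  q10 
 * q9     q8  q11 
   q10   q11  q11 
   q11   q10  q10 
(> = start, * = accepting)

start=q0 accept=q9 q0-a->q1 q0-b->q2 q1-a->q0 q1-b->q3 q2-a->q3 q2-b->q4 q3-a->q2 q3-b->q5 q4-a->q5 q4-b->q6 q5-a->q4 q5-b->q7 q6-a->q7 q6-b->q8 q7-a->q6 q7-b->q9 q8-a->q9 q8-b->q10 q9-a->q8 q9-b->q11 q10-a->q11 q10-b->q11 q11-a->q10 q11-b->q10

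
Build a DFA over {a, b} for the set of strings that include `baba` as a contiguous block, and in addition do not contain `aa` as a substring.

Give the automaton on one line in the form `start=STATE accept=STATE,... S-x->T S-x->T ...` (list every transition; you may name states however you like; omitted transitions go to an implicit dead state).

Run two small machines in parallel and take their product. One (5 states) tracks whether and how much of `baba` has been seen; the other (3 states) tracks partial matches of the forbidden pattern `aa`. Each combined state is a pair, one component from each; accept when both components accept.
          a    b  
>  S0     S1   S2 
   S1     S3   S2 
   S2     S4   S2 
   S3     S3   S5 
   S4     S3   S6 
   S5     S7   S5 
   S6     S8   S2 
   S7     S3   S9 
 * S8    S10  S11 
   S9    S10   S5 
   S10   S10  S10 
 * S11    S8  S11 
(> = start, * = accepting)

start=S0 accept=S8,S11 S0-a->S1 S0-b->S2 S1-a->S3 S1-b->S2 S2-a->S4 S2-b->S2 S3-a->S3 S3-b->S5 S4-a->S3 S4-b->S6 S5-a->S7 S5-b->S5 S6-a->S8 S6-b->S2 S7-a->S3 S7-b->S9 S8-a->S10 S8-b->S11 S9-a->S10 S9-b->S5 S10-a->S10 S10-b->S10 S11-a->S8 S11-b->S11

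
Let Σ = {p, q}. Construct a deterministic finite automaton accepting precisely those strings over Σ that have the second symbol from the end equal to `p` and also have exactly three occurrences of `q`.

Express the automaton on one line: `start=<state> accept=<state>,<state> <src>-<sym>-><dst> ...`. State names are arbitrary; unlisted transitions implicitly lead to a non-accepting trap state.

Handle the two conditions separately and then intersect. The first has 7 states tracking the last 2 symbols read; the second has 5 states tracking the count of `q`s, saturating at 4. A product state is a pair (one from each), accepting exactly when both do. After merging equivalent states the machine shrinks.
A 9-state machine:
        p   q  
>  S0   S0  S1 
   S1   S1  S2 
   S2   S3  S4 
   S3   S3  S5 
   S4   S6  S7 
 * S5   S6  S7 
   S6   S8  S7 
   S7   S7  S7 
 * S8   S8  S7 
(> = start, * = accepting)

start=S0 accept=S5,S8 S0-p->S0 S0-q->S1 S1-p->S1 S1-q->S2 S2-p->S3 S2-q->S4 S3-p->S3 S3-q->S5 S4-p->S6 S4-q->S7 S5-p->S6 S5-q->S7 S6-p->S8 S6-q->S7 S7-p->S7 S7-q->S7 S8-p->S8 S8-q->S7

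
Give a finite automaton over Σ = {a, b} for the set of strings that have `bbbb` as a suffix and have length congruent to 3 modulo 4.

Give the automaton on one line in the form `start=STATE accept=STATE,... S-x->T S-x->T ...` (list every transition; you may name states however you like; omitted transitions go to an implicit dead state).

start=s0 accept=s7 s0-a->s1 s0-b->s1 s1-a->s2 s1-b->s2 s2-a->s3 s2-b->s3 s3-a->s0 s3-b->s4 s4-a->s1 s4-b->s5 s5-a->s2 s5-b->s6 s6-a->s3 s6-b->s7 s7-a->s0 s7-b->s4

Build one automaton per condition and run them in lockstep. The first has 5 states tracking how much of the suffix `bbbb` has currently been matched; the second has 4 states tracking the input length modulo 4. A product state is a pair (one from each), accepting exactly when both do. Minimizing collapses redundant product states.
An 8-state machine:
        a   b  
>  s0   s1  s1 
   s1   s2  s2 
   s2   s3  s3 
   s3   s0  s4 
   s4   s1  s5 
   s5   s2  s6 
   s6   s3  s7 
 * s7   s0  s4 
(> = start, * = accepting)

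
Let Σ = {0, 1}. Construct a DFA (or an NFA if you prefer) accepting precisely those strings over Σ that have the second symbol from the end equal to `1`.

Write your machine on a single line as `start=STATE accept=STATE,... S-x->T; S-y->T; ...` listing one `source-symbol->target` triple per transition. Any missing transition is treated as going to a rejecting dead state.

start=q0; accept=q5,q6; q0-0->q1; q0-1->q2; q1-0->q3; q1-1->q4; q2-0->q5; q2-1->q6; q3-0->q3; q3-1->q4; q4-0->q5; q4-1->q6; q5-0->q3; q5-1->q4; q6-0->q5; q6-1->q6

Because acceptance depends on a position counted from the end, the machine has to buffer the most recent 2 symbols. Make each state the string of the last up-to-2 symbols read; on input `x` shift the window left and append `x`. Accept when the buffered window has length 2 and begins with `1`.
A 7-state machine:
        0   1  
>  q0   q1  q2 
   q1   q3  q4 
   q2   q5  q6 
   q3   q3  q4 
   q4   q5  q6 
 * q5   q3  q4 
 * q6   q5  q6 
(> = start, * = accepting)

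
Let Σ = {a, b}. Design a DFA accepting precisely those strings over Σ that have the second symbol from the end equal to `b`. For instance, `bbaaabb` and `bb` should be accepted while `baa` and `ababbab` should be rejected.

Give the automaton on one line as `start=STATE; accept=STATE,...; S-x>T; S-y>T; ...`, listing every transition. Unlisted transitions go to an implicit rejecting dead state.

A DFA must remember the last 2 symbols (since which symbol is second-to-last isn't known until the input ends). Use one state per possible window of the last ≤2 symbols; accept from those whose window starts with `b`.
7 states suffice.
        a   b  
>  q0   q1  q2 
   q1   q3  q4 
   q2   q5  q6 
   q3   q3  q4 
   q4   q5  q6 
 * q5   q3  q4 
 * q6   q5  q6 
(> = start, * = accepting)

start=q0; accept=q5,q6; q0-a>q1; q0-b>q2; q1-a>q3; q1-b>q4; q2-a>q5; q2-b>q6; q3-a>q3; q3-b>q4; q4-a>q5; q4-b>q6; q5-a>q3; q5-b>q4; q6-a>q5; q6-b>q6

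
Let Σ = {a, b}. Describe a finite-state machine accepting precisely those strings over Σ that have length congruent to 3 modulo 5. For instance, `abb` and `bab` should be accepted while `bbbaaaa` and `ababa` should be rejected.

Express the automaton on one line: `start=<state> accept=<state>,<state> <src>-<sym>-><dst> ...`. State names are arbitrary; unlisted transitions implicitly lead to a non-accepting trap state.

start=q0 accept=q3 q0-a->q1 q0-b->q1 q1-a->q2 q1-b->q2 q2-a->q3 q2-b->q3 q3-a->q4 q3-b->q4 q4-a->q0 q4-b->q0

Only the length mod 5 matters, so use a 5-cycle: from any state, every input symbol moves to the next state, wrapping q4 back to q0. Mark q3 accepting.
        a   b  
>  q0   q1  q1 
   q1   q2  q2 
   q2   q3  q3 
 * q3   q4  q4 
   q4   q0  q0 
(> = start, * = accepting)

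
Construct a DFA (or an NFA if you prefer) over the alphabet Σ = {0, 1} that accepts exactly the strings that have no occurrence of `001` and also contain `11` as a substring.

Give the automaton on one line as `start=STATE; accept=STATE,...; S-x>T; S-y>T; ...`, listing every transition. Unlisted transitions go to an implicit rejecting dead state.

start=q0; accept=q4,q5,q6; q0-0>q1; q0-1>q2; q1-0>q3; q1-1>q2; q2-0>q1; q2-1>q4; q3-0>q3; q3-1>q3; q4-0>q5; q4-1>q4; q5-0>q6; q5-1>q4; q6-0>q6; q6-1>q3

Handle the two conditions separately and then intersect. One (4 states) tracks partial matches of the forbidden pattern `001`; the other (3 states) tracks whether and how much of `11` has been seen. Each combined state is a pair, one component from each; accept when both components accept. Minimizing collapses redundant product states.
7 states suffice.
        0   1  
>  q0   q1  q2 
   q1   q3  q2 
   q2   q1  q4 
   q3   q3  q3 
 * q4   q5  q4 
 * q5   q6  q4 
 * q6   q6  q3 
(> = start, * = accepting)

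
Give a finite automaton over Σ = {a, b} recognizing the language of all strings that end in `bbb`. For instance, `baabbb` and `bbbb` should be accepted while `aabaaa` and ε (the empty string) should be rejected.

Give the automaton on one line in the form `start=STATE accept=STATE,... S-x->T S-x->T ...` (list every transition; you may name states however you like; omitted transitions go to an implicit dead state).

Let each state record the length of the longest suffix of the input read so far that is also a prefix of `bbb`. s1 means the last symbol is `b`; s2 means the last 2 symbols are `bb`; s3 means the last 3 symbols are `bbb`. Accept only at s3, where the string currently ends in `bbb`.
A 4-state machine:
        a   b  
>  s0   s0  s1 
   s1   s0  s2 
   s2   s0  s3 
 * s3   s0  s3 
(> = start, * = accepting)

start=s0 accept=s3 s0-a->s0 s0-b->s1 s1-a->s0 s1-b->s2 s2-a->s0 s2-b->s3 s3-a->s0 s3-b->s3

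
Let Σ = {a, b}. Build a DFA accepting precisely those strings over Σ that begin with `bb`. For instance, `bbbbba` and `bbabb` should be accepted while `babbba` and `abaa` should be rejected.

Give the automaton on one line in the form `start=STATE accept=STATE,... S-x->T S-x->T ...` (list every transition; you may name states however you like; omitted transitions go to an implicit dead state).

Check the first 2 symbols one by one: q0 through q1 record how many have matched `bb` so far; any wrong symbol goes to the dead state q3. After all 2 match we enter the accepting sink q2.
4 states suffice.
        a   b  
>  q0   q3  q1 
   q1   q3  q2 
 * q2   q2  q2 
   q3   q3  q3 
(> = start, * = accepting)

start=q0 accept=q2 q0-a->q3 q0-b->q1 q1-a->q3 q1-b->q2 q2-a->q2 q2-b->q2 q3-a->q3 q3-b->q3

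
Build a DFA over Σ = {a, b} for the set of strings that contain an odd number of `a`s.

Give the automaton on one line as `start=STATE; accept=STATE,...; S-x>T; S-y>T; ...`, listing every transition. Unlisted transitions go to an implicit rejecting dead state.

The only thing that matters is how many `a`s have appeared, reduced mod 2. Use one state per residue: q0 for 0, …, q1 for 1. Reading `a` moves to the next residue; anything else stays put. q1 is accepting.
With 2 states:
        a   b  
>  q0   q1  q0 
 * q1   q0  q1 
(> = start, * = accepting)

start=q0; accept=q1; q0-a>q1; q0-b>q0; q1-a>q0; q1-b>q1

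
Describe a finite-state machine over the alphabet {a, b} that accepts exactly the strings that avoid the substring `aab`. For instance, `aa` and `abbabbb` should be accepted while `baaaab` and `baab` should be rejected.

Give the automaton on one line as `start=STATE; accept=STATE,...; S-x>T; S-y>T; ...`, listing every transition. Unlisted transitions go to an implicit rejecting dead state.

start=q0; accept=q0,q1,q2; q0-a>q1; q0-b>q0; q1-a>q2; q1-b>q0; q2-a>q2; q2-b>q3; q3-a>q3; q3-b>q3

This is the complement of 'contains `aab`'. Use the same substring-matching states — q0 through q3 holding how much of `aab` has just been matched — but flip the accepting set: everything except the trap q3 accepts.
With 4 states:
        a   b  
>* q0   q1  q0 
 * q1   q2  q0 
 * q2   q2  q3 
   q3   q3  q3 
(> = start, * = accepting)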